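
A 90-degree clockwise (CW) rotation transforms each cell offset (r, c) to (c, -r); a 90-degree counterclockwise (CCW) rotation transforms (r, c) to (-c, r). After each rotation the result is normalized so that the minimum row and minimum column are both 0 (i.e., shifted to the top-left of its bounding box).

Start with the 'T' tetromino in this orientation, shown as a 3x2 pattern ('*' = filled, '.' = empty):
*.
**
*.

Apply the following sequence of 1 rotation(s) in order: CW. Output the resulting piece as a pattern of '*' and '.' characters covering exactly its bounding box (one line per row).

Answer: ***
.*.

Derivation:
Start:
*.
**
*.
After rotation 1 (CW):
***
.*.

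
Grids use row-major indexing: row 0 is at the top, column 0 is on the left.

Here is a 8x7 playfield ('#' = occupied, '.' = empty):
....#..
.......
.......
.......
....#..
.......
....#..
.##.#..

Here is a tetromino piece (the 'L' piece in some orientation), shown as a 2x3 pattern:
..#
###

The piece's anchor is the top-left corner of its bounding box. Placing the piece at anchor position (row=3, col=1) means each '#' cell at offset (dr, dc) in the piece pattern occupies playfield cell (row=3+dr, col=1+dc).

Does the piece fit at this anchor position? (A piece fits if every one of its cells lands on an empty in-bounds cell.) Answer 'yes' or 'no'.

Answer: yes

Derivation:
Check each piece cell at anchor (3, 1):
  offset (0,2) -> (3,3): empty -> OK
  offset (1,0) -> (4,1): empty -> OK
  offset (1,1) -> (4,2): empty -> OK
  offset (1,2) -> (4,3): empty -> OK
All cells valid: yes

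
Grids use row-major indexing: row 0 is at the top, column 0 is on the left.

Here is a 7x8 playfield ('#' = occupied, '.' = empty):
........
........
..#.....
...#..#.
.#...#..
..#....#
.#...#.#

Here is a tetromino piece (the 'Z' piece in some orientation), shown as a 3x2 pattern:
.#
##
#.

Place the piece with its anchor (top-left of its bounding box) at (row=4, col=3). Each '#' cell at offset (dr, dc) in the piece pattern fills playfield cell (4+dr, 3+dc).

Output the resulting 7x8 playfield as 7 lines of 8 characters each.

Fill (4+0,3+1) = (4,4)
Fill (4+1,3+0) = (5,3)
Fill (4+1,3+1) = (5,4)
Fill (4+2,3+0) = (6,3)

Answer: ........
........
..#.....
...#..#.
.#..##..
..###..#
.#.#.#.#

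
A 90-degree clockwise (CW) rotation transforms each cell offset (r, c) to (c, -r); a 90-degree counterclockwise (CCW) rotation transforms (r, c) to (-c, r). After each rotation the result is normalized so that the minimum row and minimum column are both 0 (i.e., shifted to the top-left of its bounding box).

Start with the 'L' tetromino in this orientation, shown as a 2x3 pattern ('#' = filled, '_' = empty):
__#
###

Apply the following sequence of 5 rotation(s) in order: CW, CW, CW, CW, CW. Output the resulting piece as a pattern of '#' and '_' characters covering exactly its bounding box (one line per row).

Answer: #_
#_
##

Derivation:
Start:
__#
###
After rotation 1 (CW):
#_
#_
##
After rotation 2 (CW):
###
#__
After rotation 3 (CW):
##
_#
_#
After rotation 4 (CW):
__#
###
After rotation 5 (CW):
#_
#_
##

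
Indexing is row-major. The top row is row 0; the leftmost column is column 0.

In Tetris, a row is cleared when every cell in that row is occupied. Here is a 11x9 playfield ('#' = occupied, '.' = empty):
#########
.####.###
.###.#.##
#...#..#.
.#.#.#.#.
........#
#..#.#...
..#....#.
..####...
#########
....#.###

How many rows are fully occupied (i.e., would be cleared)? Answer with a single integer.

Answer: 2

Derivation:
Check each row:
  row 0: 0 empty cells -> FULL (clear)
  row 1: 2 empty cells -> not full
  row 2: 3 empty cells -> not full
  row 3: 6 empty cells -> not full
  row 4: 5 empty cells -> not full
  row 5: 8 empty cells -> not full
  row 6: 6 empty cells -> not full
  row 7: 7 empty cells -> not full
  row 8: 5 empty cells -> not full
  row 9: 0 empty cells -> FULL (clear)
  row 10: 5 empty cells -> not full
Total rows cleared: 2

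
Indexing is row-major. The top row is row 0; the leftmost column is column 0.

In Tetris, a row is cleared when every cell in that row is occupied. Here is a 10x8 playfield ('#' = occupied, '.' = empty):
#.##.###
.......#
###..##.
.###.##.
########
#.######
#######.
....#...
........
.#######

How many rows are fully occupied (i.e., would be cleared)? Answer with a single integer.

Answer: 1

Derivation:
Check each row:
  row 0: 2 empty cells -> not full
  row 1: 7 empty cells -> not full
  row 2: 3 empty cells -> not full
  row 3: 3 empty cells -> not full
  row 4: 0 empty cells -> FULL (clear)
  row 5: 1 empty cell -> not full
  row 6: 1 empty cell -> not full
  row 7: 7 empty cells -> not full
  row 8: 8 empty cells -> not full
  row 9: 1 empty cell -> not full
Total rows cleared: 1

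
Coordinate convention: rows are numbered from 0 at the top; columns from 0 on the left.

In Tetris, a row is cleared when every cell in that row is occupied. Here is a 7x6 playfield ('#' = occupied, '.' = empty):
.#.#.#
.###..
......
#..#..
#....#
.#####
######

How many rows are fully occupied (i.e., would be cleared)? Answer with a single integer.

Check each row:
  row 0: 3 empty cells -> not full
  row 1: 3 empty cells -> not full
  row 2: 6 empty cells -> not full
  row 3: 4 empty cells -> not full
  row 4: 4 empty cells -> not full
  row 5: 1 empty cell -> not full
  row 6: 0 empty cells -> FULL (clear)
Total rows cleared: 1

Answer: 1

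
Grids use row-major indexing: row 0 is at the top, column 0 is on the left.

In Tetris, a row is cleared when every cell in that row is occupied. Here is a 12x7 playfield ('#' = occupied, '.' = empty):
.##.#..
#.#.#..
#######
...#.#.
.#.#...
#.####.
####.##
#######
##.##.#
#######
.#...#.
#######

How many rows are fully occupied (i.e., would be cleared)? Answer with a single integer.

Check each row:
  row 0: 4 empty cells -> not full
  row 1: 4 empty cells -> not full
  row 2: 0 empty cells -> FULL (clear)
  row 3: 5 empty cells -> not full
  row 4: 5 empty cells -> not full
  row 5: 2 empty cells -> not full
  row 6: 1 empty cell -> not full
  row 7: 0 empty cells -> FULL (clear)
  row 8: 2 empty cells -> not full
  row 9: 0 empty cells -> FULL (clear)
  row 10: 5 empty cells -> not full
  row 11: 0 empty cells -> FULL (clear)
Total rows cleared: 4

Answer: 4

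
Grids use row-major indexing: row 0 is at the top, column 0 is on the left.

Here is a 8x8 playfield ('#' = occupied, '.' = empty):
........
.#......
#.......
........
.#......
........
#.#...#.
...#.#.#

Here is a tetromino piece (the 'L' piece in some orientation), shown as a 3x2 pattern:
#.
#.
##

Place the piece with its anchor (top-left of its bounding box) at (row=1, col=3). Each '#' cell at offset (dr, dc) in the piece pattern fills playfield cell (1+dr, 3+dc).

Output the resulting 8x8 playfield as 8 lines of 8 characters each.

Fill (1+0,3+0) = (1,3)
Fill (1+1,3+0) = (2,3)
Fill (1+2,3+0) = (3,3)
Fill (1+2,3+1) = (3,4)

Answer: ........
.#.#....
#..#....
...##...
.#......
........
#.#...#.
...#.#.#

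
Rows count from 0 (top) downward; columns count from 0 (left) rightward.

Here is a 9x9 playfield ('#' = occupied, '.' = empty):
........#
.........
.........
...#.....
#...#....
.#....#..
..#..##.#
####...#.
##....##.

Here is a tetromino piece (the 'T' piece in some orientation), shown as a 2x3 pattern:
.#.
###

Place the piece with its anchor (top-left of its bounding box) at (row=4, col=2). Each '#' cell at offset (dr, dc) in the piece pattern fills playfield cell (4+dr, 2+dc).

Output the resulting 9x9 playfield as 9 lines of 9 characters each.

Answer: ........#
.........
.........
...#.....
#..##....
.####.#..
..#..##.#
####...#.
##....##.

Derivation:
Fill (4+0,2+1) = (4,3)
Fill (4+1,2+0) = (5,2)
Fill (4+1,2+1) = (5,3)
Fill (4+1,2+2) = (5,4)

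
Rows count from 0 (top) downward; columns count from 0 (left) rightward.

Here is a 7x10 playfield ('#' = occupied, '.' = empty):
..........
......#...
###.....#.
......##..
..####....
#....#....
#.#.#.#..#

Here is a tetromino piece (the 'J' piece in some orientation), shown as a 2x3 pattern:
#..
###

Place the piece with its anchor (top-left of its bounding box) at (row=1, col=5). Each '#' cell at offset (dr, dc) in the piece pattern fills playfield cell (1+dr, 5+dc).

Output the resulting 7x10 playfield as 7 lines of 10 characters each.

Answer: ..........
.....##...
###..####.
......##..
..####....
#....#....
#.#.#.#..#

Derivation:
Fill (1+0,5+0) = (1,5)
Fill (1+1,5+0) = (2,5)
Fill (1+1,5+1) = (2,6)
Fill (1+1,5+2) = (2,7)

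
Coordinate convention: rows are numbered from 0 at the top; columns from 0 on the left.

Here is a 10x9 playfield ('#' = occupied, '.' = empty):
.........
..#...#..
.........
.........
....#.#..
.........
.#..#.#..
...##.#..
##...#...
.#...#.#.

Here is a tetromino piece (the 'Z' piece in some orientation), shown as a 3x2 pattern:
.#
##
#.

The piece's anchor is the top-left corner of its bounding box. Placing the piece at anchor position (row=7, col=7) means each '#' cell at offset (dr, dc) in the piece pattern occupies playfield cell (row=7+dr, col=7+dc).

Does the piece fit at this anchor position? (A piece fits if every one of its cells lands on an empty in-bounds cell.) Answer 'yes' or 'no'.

Check each piece cell at anchor (7, 7):
  offset (0,1) -> (7,8): empty -> OK
  offset (1,0) -> (8,7): empty -> OK
  offset (1,1) -> (8,8): empty -> OK
  offset (2,0) -> (9,7): occupied ('#') -> FAIL
All cells valid: no

Answer: no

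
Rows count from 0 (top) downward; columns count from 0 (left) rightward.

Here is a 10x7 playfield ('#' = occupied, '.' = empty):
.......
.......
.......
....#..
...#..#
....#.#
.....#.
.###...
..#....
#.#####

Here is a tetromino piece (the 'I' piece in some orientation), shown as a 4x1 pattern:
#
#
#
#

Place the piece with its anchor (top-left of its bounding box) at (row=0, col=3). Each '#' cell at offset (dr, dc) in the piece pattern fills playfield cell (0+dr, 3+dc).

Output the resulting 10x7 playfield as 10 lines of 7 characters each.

Fill (0+0,3+0) = (0,3)
Fill (0+1,3+0) = (1,3)
Fill (0+2,3+0) = (2,3)
Fill (0+3,3+0) = (3,3)

Answer: ...#...
...#...
...#...
...##..
...#..#
....#.#
.....#.
.###...
..#....
#.#####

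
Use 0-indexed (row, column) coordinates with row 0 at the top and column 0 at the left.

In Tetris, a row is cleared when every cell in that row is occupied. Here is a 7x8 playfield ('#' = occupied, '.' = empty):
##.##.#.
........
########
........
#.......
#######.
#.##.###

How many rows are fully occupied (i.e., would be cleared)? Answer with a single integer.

Check each row:
  row 0: 3 empty cells -> not full
  row 1: 8 empty cells -> not full
  row 2: 0 empty cells -> FULL (clear)
  row 3: 8 empty cells -> not full
  row 4: 7 empty cells -> not full
  row 5: 1 empty cell -> not full
  row 6: 2 empty cells -> not full
Total rows cleared: 1

Answer: 1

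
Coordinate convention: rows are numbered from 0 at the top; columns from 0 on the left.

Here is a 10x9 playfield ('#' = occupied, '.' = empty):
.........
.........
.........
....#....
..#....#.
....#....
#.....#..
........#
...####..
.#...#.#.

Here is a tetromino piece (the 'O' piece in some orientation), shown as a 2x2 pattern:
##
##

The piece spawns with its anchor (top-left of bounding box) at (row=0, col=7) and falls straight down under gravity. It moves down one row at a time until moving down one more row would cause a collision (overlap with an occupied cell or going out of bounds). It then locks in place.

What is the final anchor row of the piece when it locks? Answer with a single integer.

Answer: 2

Derivation:
Spawn at (row=0, col=7). Try each row:
  row 0: fits
  row 1: fits
  row 2: fits
  row 3: blocked -> lock at row 2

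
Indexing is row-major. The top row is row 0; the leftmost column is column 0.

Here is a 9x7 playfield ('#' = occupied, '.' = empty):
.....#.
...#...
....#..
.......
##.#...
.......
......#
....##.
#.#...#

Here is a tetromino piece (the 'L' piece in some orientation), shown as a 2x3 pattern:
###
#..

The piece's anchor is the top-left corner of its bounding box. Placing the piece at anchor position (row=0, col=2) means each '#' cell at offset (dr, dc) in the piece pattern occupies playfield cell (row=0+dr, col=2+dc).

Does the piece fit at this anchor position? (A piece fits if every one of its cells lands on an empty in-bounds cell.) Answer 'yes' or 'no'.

Check each piece cell at anchor (0, 2):
  offset (0,0) -> (0,2): empty -> OK
  offset (0,1) -> (0,3): empty -> OK
  offset (0,2) -> (0,4): empty -> OK
  offset (1,0) -> (1,2): empty -> OK
All cells valid: yes

Answer: yes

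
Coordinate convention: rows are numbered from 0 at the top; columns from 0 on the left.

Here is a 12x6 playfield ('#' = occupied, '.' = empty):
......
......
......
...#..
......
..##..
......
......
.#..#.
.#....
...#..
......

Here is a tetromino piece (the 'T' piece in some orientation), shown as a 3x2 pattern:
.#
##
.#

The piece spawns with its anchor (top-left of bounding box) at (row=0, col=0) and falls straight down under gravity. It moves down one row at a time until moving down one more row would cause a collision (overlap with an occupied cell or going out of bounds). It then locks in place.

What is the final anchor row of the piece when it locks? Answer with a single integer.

Spawn at (row=0, col=0). Try each row:
  row 0: fits
  row 1: fits
  row 2: fits
  row 3: fits
  row 4: fits
  row 5: fits
  row 6: blocked -> lock at row 5

Answer: 5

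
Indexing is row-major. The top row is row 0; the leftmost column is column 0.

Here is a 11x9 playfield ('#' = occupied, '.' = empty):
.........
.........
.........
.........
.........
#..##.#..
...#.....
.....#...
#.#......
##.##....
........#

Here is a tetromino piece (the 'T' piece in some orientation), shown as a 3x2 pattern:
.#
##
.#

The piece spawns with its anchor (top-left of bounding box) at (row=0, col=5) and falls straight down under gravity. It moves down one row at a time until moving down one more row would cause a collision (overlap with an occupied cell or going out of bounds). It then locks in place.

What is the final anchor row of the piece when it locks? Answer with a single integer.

Answer: 2

Derivation:
Spawn at (row=0, col=5). Try each row:
  row 0: fits
  row 1: fits
  row 2: fits
  row 3: blocked -> lock at row 2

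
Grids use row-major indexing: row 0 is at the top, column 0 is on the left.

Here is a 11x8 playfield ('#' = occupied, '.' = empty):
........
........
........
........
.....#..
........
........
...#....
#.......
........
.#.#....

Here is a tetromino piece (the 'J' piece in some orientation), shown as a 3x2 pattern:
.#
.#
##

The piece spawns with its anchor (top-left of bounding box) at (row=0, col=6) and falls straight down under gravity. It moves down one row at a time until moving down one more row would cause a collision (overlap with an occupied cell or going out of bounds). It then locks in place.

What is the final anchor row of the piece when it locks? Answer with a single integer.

Spawn at (row=0, col=6). Try each row:
  row 0: fits
  row 1: fits
  row 2: fits
  row 3: fits
  row 4: fits
  row 5: fits
  row 6: fits
  row 7: fits
  row 8: fits
  row 9: blocked -> lock at row 8

Answer: 8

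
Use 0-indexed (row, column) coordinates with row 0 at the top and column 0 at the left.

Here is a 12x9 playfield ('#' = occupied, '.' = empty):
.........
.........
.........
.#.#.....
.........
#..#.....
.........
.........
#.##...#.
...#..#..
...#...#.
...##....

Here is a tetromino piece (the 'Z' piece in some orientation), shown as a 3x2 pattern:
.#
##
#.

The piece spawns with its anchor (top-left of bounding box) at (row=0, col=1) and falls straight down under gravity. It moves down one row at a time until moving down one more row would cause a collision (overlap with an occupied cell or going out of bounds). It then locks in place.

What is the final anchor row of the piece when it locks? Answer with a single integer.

Spawn at (row=0, col=1). Try each row:
  row 0: fits
  row 1: blocked -> lock at row 0

Answer: 0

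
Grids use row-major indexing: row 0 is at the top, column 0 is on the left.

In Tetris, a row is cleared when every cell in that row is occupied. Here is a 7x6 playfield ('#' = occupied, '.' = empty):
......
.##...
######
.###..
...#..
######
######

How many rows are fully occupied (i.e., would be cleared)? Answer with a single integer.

Answer: 3

Derivation:
Check each row:
  row 0: 6 empty cells -> not full
  row 1: 4 empty cells -> not full
  row 2: 0 empty cells -> FULL (clear)
  row 3: 3 empty cells -> not full
  row 4: 5 empty cells -> not full
  row 5: 0 empty cells -> FULL (clear)
  row 6: 0 empty cells -> FULL (clear)
Total rows cleared: 3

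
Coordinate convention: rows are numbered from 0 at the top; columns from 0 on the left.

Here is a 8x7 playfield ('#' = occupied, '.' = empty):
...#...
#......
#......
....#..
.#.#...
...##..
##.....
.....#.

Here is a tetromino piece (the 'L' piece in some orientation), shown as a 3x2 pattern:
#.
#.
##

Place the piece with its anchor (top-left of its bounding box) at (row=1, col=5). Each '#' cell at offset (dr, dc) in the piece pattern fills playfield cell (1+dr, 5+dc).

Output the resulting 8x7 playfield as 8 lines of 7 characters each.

Answer: ...#...
#....#.
#....#.
....###
.#.#...
...##..
##.....
.....#.

Derivation:
Fill (1+0,5+0) = (1,5)
Fill (1+1,5+0) = (2,5)
Fill (1+2,5+0) = (3,5)
Fill (1+2,5+1) = (3,6)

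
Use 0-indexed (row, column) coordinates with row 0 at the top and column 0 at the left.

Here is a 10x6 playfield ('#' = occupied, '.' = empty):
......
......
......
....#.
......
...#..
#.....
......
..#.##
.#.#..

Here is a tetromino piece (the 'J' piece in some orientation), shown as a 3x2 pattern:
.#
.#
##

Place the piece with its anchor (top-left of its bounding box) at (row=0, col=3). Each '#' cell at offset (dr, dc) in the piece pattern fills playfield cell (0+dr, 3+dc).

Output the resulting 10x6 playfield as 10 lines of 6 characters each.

Fill (0+0,3+1) = (0,4)
Fill (0+1,3+1) = (1,4)
Fill (0+2,3+0) = (2,3)
Fill (0+2,3+1) = (2,4)

Answer: ....#.
....#.
...##.
....#.
......
...#..
#.....
......
..#.##
.#.#..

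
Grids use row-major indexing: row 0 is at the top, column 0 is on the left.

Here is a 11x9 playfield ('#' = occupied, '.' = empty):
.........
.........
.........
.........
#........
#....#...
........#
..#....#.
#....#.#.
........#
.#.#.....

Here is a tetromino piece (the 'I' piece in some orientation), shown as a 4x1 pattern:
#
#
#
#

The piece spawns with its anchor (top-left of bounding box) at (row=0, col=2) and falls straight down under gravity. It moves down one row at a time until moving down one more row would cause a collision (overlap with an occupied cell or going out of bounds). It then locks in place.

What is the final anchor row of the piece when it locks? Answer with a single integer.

Answer: 3

Derivation:
Spawn at (row=0, col=2). Try each row:
  row 0: fits
  row 1: fits
  row 2: fits
  row 3: fits
  row 4: blocked -> lock at row 3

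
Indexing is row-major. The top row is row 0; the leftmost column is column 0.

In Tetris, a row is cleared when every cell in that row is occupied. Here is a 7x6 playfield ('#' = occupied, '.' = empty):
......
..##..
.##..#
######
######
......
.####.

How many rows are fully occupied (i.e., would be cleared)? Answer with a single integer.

Answer: 2

Derivation:
Check each row:
  row 0: 6 empty cells -> not full
  row 1: 4 empty cells -> not full
  row 2: 3 empty cells -> not full
  row 3: 0 empty cells -> FULL (clear)
  row 4: 0 empty cells -> FULL (clear)
  row 5: 6 empty cells -> not full
  row 6: 2 empty cells -> not full
Total rows cleared: 2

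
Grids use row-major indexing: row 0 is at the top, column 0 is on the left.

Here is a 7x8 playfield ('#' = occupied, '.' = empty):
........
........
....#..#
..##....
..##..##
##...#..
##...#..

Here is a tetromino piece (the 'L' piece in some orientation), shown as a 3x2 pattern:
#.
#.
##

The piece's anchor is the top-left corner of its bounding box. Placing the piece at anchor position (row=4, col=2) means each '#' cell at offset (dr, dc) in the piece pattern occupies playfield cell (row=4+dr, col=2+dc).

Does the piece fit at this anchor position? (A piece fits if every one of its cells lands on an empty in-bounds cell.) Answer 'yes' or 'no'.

Check each piece cell at anchor (4, 2):
  offset (0,0) -> (4,2): occupied ('#') -> FAIL
  offset (1,0) -> (5,2): empty -> OK
  offset (2,0) -> (6,2): empty -> OK
  offset (2,1) -> (6,3): empty -> OK
All cells valid: no

Answer: no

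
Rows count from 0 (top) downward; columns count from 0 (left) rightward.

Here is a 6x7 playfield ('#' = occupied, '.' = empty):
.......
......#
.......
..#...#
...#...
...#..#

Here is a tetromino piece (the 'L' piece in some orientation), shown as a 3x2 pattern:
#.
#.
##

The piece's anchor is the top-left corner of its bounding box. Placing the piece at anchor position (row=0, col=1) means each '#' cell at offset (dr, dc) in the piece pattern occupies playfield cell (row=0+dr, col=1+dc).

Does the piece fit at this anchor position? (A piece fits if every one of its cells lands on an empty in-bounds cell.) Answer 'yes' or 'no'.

Check each piece cell at anchor (0, 1):
  offset (0,0) -> (0,1): empty -> OK
  offset (1,0) -> (1,1): empty -> OK
  offset (2,0) -> (2,1): empty -> OK
  offset (2,1) -> (2,2): empty -> OK
All cells valid: yes

Answer: yes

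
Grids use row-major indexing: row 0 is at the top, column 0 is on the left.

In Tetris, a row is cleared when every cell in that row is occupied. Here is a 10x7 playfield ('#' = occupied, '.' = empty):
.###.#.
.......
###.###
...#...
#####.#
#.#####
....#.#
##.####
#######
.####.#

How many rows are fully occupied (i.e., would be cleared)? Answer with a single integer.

Check each row:
  row 0: 3 empty cells -> not full
  row 1: 7 empty cells -> not full
  row 2: 1 empty cell -> not full
  row 3: 6 empty cells -> not full
  row 4: 1 empty cell -> not full
  row 5: 1 empty cell -> not full
  row 6: 5 empty cells -> not full
  row 7: 1 empty cell -> not full
  row 8: 0 empty cells -> FULL (clear)
  row 9: 2 empty cells -> not full
Total rows cleared: 1

Answer: 1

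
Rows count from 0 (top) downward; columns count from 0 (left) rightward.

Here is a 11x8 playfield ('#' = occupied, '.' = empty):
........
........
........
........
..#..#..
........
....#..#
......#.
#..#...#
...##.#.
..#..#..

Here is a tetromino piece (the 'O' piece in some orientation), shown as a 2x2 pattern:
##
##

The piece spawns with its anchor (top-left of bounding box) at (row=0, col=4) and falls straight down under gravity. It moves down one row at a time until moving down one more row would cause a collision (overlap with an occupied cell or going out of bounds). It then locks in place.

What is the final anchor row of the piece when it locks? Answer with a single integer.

Spawn at (row=0, col=4). Try each row:
  row 0: fits
  row 1: fits
  row 2: fits
  row 3: blocked -> lock at row 2

Answer: 2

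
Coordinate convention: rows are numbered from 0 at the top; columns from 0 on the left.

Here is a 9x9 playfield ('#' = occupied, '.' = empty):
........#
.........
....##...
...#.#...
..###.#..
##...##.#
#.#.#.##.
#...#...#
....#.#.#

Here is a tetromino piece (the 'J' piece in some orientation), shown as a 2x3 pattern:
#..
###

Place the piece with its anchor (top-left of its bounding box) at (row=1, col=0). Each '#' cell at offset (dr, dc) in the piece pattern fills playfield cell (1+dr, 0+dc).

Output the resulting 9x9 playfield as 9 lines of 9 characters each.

Fill (1+0,0+0) = (1,0)
Fill (1+1,0+0) = (2,0)
Fill (1+1,0+1) = (2,1)
Fill (1+1,0+2) = (2,2)

Answer: ........#
#........
###.##...
...#.#...
..###.#..
##...##.#
#.#.#.##.
#...#...#
....#.#.#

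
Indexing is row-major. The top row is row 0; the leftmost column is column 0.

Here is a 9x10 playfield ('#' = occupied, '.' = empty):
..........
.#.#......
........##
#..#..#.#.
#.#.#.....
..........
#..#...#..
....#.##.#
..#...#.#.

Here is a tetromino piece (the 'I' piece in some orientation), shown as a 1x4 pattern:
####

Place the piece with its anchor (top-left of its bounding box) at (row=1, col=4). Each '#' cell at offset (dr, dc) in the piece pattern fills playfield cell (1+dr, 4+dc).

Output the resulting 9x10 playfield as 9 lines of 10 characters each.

Answer: ..........
.#.#####..
........##
#..#..#.#.
#.#.#.....
..........
#..#...#..
....#.##.#
..#...#.#.

Derivation:
Fill (1+0,4+0) = (1,4)
Fill (1+0,4+1) = (1,5)
Fill (1+0,4+2) = (1,6)
Fill (1+0,4+3) = (1,7)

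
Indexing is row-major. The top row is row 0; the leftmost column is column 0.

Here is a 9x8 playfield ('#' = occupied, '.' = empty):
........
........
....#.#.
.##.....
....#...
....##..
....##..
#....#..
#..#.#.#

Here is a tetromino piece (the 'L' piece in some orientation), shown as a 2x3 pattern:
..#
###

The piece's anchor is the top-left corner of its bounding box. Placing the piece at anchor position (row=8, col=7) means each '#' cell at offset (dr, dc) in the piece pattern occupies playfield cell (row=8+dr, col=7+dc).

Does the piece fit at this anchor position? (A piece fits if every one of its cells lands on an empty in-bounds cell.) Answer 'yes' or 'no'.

Answer: no

Derivation:
Check each piece cell at anchor (8, 7):
  offset (0,2) -> (8,9): out of bounds -> FAIL
  offset (1,0) -> (9,7): out of bounds -> FAIL
  offset (1,1) -> (9,8): out of bounds -> FAIL
  offset (1,2) -> (9,9): out of bounds -> FAIL
All cells valid: no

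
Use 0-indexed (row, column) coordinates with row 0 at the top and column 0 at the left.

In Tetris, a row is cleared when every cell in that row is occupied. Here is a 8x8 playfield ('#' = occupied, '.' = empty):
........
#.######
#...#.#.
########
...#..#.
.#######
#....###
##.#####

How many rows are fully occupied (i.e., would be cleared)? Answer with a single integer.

Answer: 1

Derivation:
Check each row:
  row 0: 8 empty cells -> not full
  row 1: 1 empty cell -> not full
  row 2: 5 empty cells -> not full
  row 3: 0 empty cells -> FULL (clear)
  row 4: 6 empty cells -> not full
  row 5: 1 empty cell -> not full
  row 6: 4 empty cells -> not full
  row 7: 1 empty cell -> not full
Total rows cleared: 1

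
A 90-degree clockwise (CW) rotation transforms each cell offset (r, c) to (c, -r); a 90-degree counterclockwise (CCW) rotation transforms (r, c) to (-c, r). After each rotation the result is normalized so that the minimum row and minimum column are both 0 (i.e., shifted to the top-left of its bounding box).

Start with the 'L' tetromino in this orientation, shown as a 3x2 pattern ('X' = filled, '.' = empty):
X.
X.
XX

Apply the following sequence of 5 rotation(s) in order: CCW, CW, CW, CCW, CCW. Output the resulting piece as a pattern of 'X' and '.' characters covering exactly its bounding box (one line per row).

Answer: ..X
XXX

Derivation:
Start:
X.
X.
XX
After rotation 1 (CCW):
..X
XXX
After rotation 2 (CW):
X.
X.
XX
After rotation 3 (CW):
XXX
X..
After rotation 4 (CCW):
X.
X.
XX
After rotation 5 (CCW):
..X
XXX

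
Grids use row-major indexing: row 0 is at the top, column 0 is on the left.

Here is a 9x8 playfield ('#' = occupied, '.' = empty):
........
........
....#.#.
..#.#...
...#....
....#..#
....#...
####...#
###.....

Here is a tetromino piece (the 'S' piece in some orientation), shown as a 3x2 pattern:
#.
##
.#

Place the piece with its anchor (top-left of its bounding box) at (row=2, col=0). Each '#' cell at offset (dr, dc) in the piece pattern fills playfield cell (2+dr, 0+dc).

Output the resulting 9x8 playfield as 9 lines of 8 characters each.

Answer: ........
........
#...#.#.
###.#...
.#.#....
....#..#
....#...
####...#
###.....

Derivation:
Fill (2+0,0+0) = (2,0)
Fill (2+1,0+0) = (3,0)
Fill (2+1,0+1) = (3,1)
Fill (2+2,0+1) = (4,1)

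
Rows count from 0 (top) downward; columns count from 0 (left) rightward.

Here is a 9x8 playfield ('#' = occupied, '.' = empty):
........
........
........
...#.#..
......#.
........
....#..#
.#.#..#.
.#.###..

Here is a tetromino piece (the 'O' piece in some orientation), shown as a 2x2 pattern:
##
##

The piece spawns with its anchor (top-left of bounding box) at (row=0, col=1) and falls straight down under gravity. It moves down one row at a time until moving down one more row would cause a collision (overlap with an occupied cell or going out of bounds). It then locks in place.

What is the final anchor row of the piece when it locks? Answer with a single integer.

Spawn at (row=0, col=1). Try each row:
  row 0: fits
  row 1: fits
  row 2: fits
  row 3: fits
  row 4: fits
  row 5: fits
  row 6: blocked -> lock at row 5

Answer: 5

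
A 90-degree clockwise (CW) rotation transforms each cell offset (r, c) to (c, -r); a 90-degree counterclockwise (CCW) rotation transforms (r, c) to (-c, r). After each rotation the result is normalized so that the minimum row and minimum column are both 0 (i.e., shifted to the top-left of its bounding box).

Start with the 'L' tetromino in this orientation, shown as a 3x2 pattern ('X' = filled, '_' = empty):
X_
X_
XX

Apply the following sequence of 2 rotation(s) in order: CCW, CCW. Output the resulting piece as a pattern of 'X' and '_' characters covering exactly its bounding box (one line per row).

Answer: XX
_X
_X

Derivation:
Start:
X_
X_
XX
After rotation 1 (CCW):
__X
XXX
After rotation 2 (CCW):
XX
_X
_X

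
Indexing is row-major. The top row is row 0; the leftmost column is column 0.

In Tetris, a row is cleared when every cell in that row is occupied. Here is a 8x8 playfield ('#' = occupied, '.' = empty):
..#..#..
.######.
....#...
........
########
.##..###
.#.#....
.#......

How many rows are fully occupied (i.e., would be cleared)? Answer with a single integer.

Answer: 1

Derivation:
Check each row:
  row 0: 6 empty cells -> not full
  row 1: 2 empty cells -> not full
  row 2: 7 empty cells -> not full
  row 3: 8 empty cells -> not full
  row 4: 0 empty cells -> FULL (clear)
  row 5: 3 empty cells -> not full
  row 6: 6 empty cells -> not full
  row 7: 7 empty cells -> not full
Total rows cleared: 1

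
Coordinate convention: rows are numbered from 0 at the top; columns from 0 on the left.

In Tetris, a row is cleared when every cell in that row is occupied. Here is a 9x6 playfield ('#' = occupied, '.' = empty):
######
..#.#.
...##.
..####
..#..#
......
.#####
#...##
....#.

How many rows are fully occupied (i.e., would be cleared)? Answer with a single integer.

Check each row:
  row 0: 0 empty cells -> FULL (clear)
  row 1: 4 empty cells -> not full
  row 2: 4 empty cells -> not full
  row 3: 2 empty cells -> not full
  row 4: 4 empty cells -> not full
  row 5: 6 empty cells -> not full
  row 6: 1 empty cell -> not full
  row 7: 3 empty cells -> not full
  row 8: 5 empty cells -> not full
Total rows cleared: 1

Answer: 1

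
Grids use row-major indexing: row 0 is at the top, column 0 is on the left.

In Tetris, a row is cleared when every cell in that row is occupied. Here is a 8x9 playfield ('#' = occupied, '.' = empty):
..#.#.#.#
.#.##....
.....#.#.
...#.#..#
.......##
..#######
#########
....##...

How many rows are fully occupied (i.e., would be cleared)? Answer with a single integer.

Answer: 1

Derivation:
Check each row:
  row 0: 5 empty cells -> not full
  row 1: 6 empty cells -> not full
  row 2: 7 empty cells -> not full
  row 3: 6 empty cells -> not full
  row 4: 7 empty cells -> not full
  row 5: 2 empty cells -> not full
  row 6: 0 empty cells -> FULL (clear)
  row 7: 7 empty cells -> not full
Total rows cleared: 1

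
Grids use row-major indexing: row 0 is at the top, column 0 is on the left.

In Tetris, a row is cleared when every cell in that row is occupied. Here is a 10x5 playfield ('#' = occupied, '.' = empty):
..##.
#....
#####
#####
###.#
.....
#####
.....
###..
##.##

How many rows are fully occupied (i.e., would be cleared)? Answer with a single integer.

Check each row:
  row 0: 3 empty cells -> not full
  row 1: 4 empty cells -> not full
  row 2: 0 empty cells -> FULL (clear)
  row 3: 0 empty cells -> FULL (clear)
  row 4: 1 empty cell -> not full
  row 5: 5 empty cells -> not full
  row 6: 0 empty cells -> FULL (clear)
  row 7: 5 empty cells -> not full
  row 8: 2 empty cells -> not full
  row 9: 1 empty cell -> not full
Total rows cleared: 3

Answer: 3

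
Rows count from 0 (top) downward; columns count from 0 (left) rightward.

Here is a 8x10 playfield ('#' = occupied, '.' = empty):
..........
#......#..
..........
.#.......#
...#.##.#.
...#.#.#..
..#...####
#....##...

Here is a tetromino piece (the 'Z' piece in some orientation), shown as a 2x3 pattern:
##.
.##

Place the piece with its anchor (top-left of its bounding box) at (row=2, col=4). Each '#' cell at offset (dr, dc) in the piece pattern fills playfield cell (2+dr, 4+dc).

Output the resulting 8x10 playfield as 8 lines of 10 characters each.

Fill (2+0,4+0) = (2,4)
Fill (2+0,4+1) = (2,5)
Fill (2+1,4+1) = (3,5)
Fill (2+1,4+2) = (3,6)

Answer: ..........
#......#..
....##....
.#...##..#
...#.##.#.
...#.#.#..
..#...####
#....##...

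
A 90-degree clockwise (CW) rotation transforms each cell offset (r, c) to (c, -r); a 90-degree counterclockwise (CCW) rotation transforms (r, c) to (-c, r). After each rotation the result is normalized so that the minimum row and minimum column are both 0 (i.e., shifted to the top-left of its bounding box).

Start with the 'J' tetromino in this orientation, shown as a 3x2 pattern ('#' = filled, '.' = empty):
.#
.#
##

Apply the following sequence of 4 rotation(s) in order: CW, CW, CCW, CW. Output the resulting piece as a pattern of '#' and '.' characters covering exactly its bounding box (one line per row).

Start:
.#
.#
##
After rotation 1 (CW):
#..
###
After rotation 2 (CW):
##
#.
#.
After rotation 3 (CCW):
#..
###
After rotation 4 (CW):
##
#.
#.

Answer: ##
#.
#.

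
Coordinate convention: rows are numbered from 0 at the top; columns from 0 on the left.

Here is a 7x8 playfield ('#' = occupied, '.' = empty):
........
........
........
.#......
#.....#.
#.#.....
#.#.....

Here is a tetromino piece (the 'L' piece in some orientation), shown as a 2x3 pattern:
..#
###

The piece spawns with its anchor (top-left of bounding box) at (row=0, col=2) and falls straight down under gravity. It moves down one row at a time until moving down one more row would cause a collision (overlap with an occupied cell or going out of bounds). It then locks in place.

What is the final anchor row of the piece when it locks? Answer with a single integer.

Answer: 3

Derivation:
Spawn at (row=0, col=2). Try each row:
  row 0: fits
  row 1: fits
  row 2: fits
  row 3: fits
  row 4: blocked -> lock at row 3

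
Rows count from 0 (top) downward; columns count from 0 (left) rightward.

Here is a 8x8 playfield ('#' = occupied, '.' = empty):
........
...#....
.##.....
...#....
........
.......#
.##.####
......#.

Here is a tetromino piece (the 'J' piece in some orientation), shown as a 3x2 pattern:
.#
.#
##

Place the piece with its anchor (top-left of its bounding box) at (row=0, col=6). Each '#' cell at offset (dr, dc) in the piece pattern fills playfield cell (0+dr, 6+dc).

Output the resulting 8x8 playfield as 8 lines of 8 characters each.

Fill (0+0,6+1) = (0,7)
Fill (0+1,6+1) = (1,7)
Fill (0+2,6+0) = (2,6)
Fill (0+2,6+1) = (2,7)

Answer: .......#
...#...#
.##...##
...#....
........
.......#
.##.####
......#.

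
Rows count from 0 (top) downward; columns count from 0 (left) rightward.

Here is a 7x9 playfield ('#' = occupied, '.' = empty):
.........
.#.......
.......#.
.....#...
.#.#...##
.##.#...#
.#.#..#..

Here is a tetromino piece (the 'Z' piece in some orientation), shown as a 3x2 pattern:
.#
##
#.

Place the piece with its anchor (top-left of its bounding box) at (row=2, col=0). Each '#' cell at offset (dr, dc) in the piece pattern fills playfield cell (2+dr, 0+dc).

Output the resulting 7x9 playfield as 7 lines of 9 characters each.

Fill (2+0,0+1) = (2,1)
Fill (2+1,0+0) = (3,0)
Fill (2+1,0+1) = (3,1)
Fill (2+2,0+0) = (4,0)

Answer: .........
.#.......
.#.....#.
##...#...
##.#...##
.##.#...#
.#.#..#..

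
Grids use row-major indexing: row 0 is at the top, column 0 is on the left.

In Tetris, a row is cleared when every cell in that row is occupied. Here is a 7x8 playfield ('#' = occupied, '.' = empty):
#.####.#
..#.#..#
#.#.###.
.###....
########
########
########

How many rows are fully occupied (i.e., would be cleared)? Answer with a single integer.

Answer: 3

Derivation:
Check each row:
  row 0: 2 empty cells -> not full
  row 1: 5 empty cells -> not full
  row 2: 3 empty cells -> not full
  row 3: 5 empty cells -> not full
  row 4: 0 empty cells -> FULL (clear)
  row 5: 0 empty cells -> FULL (clear)
  row 6: 0 empty cells -> FULL (clear)
Total rows cleared: 3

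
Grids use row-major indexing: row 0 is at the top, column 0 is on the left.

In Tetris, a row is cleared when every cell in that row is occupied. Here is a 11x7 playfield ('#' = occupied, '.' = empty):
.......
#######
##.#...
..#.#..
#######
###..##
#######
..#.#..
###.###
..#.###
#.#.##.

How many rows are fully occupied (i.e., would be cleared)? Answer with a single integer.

Check each row:
  row 0: 7 empty cells -> not full
  row 1: 0 empty cells -> FULL (clear)
  row 2: 4 empty cells -> not full
  row 3: 5 empty cells -> not full
  row 4: 0 empty cells -> FULL (clear)
  row 5: 2 empty cells -> not full
  row 6: 0 empty cells -> FULL (clear)
  row 7: 5 empty cells -> not full
  row 8: 1 empty cell -> not full
  row 9: 3 empty cells -> not full
  row 10: 3 empty cells -> not full
Total rows cleared: 3

Answer: 3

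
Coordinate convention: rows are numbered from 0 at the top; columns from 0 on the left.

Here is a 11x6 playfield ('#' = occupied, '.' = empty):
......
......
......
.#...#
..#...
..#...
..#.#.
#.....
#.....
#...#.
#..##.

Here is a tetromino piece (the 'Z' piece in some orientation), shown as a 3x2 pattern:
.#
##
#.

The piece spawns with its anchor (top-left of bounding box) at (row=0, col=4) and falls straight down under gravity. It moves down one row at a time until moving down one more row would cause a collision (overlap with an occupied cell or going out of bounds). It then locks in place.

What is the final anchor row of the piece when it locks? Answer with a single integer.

Spawn at (row=0, col=4). Try each row:
  row 0: fits
  row 1: fits
  row 2: blocked -> lock at row 1

Answer: 1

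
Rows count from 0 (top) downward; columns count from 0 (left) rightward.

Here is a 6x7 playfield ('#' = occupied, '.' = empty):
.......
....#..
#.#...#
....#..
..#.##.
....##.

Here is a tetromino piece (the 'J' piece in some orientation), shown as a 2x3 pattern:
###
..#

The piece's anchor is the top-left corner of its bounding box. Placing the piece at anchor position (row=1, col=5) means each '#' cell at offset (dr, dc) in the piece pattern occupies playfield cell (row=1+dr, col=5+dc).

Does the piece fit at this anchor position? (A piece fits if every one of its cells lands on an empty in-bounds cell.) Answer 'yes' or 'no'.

Answer: no

Derivation:
Check each piece cell at anchor (1, 5):
  offset (0,0) -> (1,5): empty -> OK
  offset (0,1) -> (1,6): empty -> OK
  offset (0,2) -> (1,7): out of bounds -> FAIL
  offset (1,2) -> (2,7): out of bounds -> FAIL
All cells valid: no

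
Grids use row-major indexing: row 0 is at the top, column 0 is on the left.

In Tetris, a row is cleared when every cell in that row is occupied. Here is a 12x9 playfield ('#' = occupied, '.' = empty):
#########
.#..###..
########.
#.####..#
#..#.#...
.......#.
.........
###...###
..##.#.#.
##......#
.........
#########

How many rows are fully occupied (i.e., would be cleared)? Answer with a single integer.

Answer: 2

Derivation:
Check each row:
  row 0: 0 empty cells -> FULL (clear)
  row 1: 5 empty cells -> not full
  row 2: 1 empty cell -> not full
  row 3: 3 empty cells -> not full
  row 4: 6 empty cells -> not full
  row 5: 8 empty cells -> not full
  row 6: 9 empty cells -> not full
  row 7: 3 empty cells -> not full
  row 8: 5 empty cells -> not full
  row 9: 6 empty cells -> not full
  row 10: 9 empty cells -> not full
  row 11: 0 empty cells -> FULL (clear)
Total rows cleared: 2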